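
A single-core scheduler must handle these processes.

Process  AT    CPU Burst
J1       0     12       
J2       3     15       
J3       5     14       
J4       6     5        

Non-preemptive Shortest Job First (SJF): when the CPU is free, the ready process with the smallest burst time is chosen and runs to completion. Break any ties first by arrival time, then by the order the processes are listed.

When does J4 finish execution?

17

Timeline: | J1 0-12 | J4 12-17 | J3 17-31 | J2 31-46 |
Completion: J1=12  J2=46  J3=31  J4=17
Turnaround (C−A): J1=12  J2=43  J3=26  J4=11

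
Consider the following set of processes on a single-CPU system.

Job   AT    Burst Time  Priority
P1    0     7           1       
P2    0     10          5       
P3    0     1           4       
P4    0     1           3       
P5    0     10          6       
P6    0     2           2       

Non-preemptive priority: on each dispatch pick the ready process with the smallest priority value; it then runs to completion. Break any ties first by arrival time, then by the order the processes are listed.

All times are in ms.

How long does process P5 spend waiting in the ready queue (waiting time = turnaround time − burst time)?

Schedule: | P1 0-7 | P6 7-9 | P4 9-10 | P3 10-11 | P2 11-21 | P5 21-31 |
Completion: P1=7  P2=21  P3=11  P4=10  P5=31  P6=9
Waiting(P5) = turnaround − burst = 31 − 10 = 21

21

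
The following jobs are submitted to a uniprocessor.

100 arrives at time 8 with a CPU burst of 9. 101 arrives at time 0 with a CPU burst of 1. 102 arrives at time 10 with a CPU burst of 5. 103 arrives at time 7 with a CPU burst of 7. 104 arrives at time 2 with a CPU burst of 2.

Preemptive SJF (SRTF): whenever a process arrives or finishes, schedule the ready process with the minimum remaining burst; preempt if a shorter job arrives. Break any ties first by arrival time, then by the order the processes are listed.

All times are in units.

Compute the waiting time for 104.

0

Gantt: | 101 0-1 | idle 1-2 | 104 2-4 | idle 4-7 | 103 7-14 | 102 14-19 | 100 19-28 |
Completion: 100=28  101=1  102=19  103=14  104=4
Turnaround (C−A): 100=20  101=1  102=9  103=7  104=2
Waiting(104) = turnaround − burst = 2 − 2 = 0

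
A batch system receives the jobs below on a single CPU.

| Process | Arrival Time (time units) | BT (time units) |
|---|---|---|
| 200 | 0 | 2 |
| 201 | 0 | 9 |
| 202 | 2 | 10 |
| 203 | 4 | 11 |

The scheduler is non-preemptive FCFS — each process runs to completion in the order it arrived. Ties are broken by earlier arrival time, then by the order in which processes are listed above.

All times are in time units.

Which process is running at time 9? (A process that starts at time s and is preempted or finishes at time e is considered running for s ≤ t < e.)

Timeline: | 200 0-2 | 201 2-11 | 202 11-21 | 203 21-32 |
Completion: 200=2  201=11  202=21  203=32

201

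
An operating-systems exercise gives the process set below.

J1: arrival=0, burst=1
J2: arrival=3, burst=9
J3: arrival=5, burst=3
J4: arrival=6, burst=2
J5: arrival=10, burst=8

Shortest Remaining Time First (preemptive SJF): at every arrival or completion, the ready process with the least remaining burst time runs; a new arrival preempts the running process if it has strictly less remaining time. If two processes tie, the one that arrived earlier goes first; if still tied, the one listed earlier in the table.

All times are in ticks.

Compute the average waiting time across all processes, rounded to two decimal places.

2.80

Timeline: | J1 0-1 | idle 1-3 | J2 3-5 | J3 5-8 | J4 8-10 | J2 10-17 | J5 17-25 |
Completion: J1=1  J2=17  J3=8  J4=10  J5=25
Turnaround (C−A): J1=1  J2=14  J3=3  J4=4  J5=15
Waiting times: J1=0, J2=5, J3=0, J4=2, J5=7
Average waiting = (0+5+0+2+7) / 5 = 14/5 = 2.80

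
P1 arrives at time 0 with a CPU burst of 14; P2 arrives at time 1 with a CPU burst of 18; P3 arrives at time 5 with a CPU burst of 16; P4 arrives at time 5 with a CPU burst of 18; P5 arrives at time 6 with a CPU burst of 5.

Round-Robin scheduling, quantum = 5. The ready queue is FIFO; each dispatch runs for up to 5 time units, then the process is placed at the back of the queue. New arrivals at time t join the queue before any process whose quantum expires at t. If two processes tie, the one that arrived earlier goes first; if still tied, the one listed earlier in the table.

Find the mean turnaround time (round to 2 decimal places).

53.60

Gantt: | P1 0-5 | P2 5-10 | P3 10-15 | P4 15-20 | P1 20-25 | P5 25-30 | P2 30-35 | P3 35-40 | P4 40-45 | P1 45-49 | P2 49-54 | P3 54-59 | P4 59-64 | P2 64-67 | P3 67-68 | P4 68-71 |
Completion: P1=49  P2=67  P3=68  P4=71  P5=30
Turnaround times: P1=49, P2=66, P3=63, P4=66, P5=24
Average turnaround = (49+66+63+66+24) / 5 = 268/5 = 53.60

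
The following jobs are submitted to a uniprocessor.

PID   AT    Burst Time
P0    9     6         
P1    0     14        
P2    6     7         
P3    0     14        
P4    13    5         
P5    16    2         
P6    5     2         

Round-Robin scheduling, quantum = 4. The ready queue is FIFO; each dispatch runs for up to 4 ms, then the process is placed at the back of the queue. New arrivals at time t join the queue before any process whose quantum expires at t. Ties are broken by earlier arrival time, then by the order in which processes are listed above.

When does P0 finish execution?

Schedule: | P1 0-4 | P3 4-8 | P1 8-12 | P6 12-14 | P2 14-18 | P3 18-22 | P0 22-26 | P1 26-30 | P4 30-34 | P5 34-36 | P2 36-39 | P3 39-43 | P0 43-45 | P1 45-47 | P4 47-48 | P3 48-50 |
Completion: P0=45  P1=47  P2=39  P3=50  P4=48  P5=36  P6=14

45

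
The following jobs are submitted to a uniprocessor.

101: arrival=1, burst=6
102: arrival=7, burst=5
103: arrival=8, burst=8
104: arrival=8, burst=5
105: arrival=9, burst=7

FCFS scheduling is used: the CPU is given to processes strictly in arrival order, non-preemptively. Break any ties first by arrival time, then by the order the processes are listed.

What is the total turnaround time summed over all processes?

63

Gantt: | idle 0-1 | 101 1-7 | 102 7-12 | 103 12-20 | 104 20-25 | 105 25-32 |
Completion: 101=7  102=12  103=20  104=25  105=32
Turnaround (C−A): 101=6  102=5  103=12  104=17  105=23
Turnaround = completion − arrival: 101=6, 102=5, 103=12, 104=17, 105=23
Total turnaround = 6 + 5 + 12 + 17 + 23 = 63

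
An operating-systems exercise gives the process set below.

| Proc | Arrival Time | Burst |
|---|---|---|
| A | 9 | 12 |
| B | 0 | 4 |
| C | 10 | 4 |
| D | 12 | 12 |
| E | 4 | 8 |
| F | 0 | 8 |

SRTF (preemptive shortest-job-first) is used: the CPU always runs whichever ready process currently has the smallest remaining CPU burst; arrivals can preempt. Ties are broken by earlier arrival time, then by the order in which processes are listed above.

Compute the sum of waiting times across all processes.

57

Schedule: | B 0-4 | F 4-12 | C 12-16 | E 16-24 | A 24-36 | D 36-48 |
Completion: A=36  B=4  C=16  D=48  E=24  F=12
Turnaround (C−A): A=27  B=4  C=6  D=36  E=20  F=12
Waiting = turnaround − burst: A=15, B=0, C=2, D=24, E=12, F=4
Total waiting = 15 + 0 + 2 + 24 + 12 + 4 = 57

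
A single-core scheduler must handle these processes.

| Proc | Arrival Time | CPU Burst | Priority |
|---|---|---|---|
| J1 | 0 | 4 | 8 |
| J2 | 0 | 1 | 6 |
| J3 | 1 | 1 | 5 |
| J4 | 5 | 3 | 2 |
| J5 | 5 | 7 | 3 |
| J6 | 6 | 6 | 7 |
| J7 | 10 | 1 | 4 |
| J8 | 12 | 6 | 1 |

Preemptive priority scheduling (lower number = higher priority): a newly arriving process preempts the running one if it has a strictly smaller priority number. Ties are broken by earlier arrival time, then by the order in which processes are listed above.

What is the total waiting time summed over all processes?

Timeline: | J2 0-1 | J3 1-2 | J1 2-5 | J4 5-8 | J5 8-12 | J8 12-18 | J5 18-21 | J7 21-22 | J6 22-28 | J1 28-29 |
Completion: J1=29  J2=1  J3=2  J4=8  J5=21  J6=28  J7=22  J8=18
Turnaround (C−A): J1=29  J2=1  J3=1  J4=3  J5=16  J6=22  J7=12  J8=6
Waiting = turnaround − burst: J1=25, J2=0, J3=0, J4=0, J5=9, J6=16, J7=11, J8=0
Total waiting = 25 + 0 + 0 + 0 + 9 + 16 + 11 + 0 = 61

61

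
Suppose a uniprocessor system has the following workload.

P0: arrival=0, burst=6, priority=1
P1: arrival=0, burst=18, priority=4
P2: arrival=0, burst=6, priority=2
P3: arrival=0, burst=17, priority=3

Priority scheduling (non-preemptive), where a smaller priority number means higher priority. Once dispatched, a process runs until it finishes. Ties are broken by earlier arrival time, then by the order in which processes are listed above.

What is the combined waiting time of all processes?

Timeline: | P0 0-6 | P2 6-12 | P3 12-29 | P1 29-47 |
Completion: P0=6  P1=47  P2=12  P3=29
Turnaround (C−A): P0=6  P1=47  P2=12  P3=29
Waiting = turnaround − burst: P0=0, P1=29, P2=6, P3=12
Total waiting = 0 + 29 + 6 + 12 = 47

47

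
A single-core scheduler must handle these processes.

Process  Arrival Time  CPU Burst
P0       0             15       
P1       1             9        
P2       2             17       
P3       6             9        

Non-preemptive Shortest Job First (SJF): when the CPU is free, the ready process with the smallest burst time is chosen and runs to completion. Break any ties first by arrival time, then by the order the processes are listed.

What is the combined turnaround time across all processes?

Gantt: | P0 0-15 | P1 15-24 | P3 24-33 | P2 33-50 |
Completion: P0=15  P1=24  P2=50  P3=33
Turnaround = completion − arrival: P0=15, P1=23, P2=48, P3=27
Total turnaround = 15 + 23 + 48 + 27 = 113

113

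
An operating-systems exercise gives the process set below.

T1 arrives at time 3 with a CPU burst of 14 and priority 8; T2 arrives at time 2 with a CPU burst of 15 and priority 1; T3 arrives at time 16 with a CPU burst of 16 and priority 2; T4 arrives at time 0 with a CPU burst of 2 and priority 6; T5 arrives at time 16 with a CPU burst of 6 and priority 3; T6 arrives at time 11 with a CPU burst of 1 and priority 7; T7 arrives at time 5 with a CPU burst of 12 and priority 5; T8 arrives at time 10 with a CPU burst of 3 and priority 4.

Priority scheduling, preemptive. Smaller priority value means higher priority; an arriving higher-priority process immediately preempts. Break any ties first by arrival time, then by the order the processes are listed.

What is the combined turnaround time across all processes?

Schedule: | T4 0-2 | T2 2-17 | T3 17-33 | T5 33-39 | T8 39-42 | T7 42-54 | T6 54-55 | T1 55-69 |
Completion: T1=69  T2=17  T3=33  T4=2  T5=39  T6=55  T7=54  T8=42
Turnaround (C−A): T1=66  T2=15  T3=17  T4=2  T5=23  T6=44  T7=49  T8=32
Turnaround = completion − arrival: T1=66, T2=15, T3=17, T4=2, T5=23, T6=44, T7=49, T8=32
Total turnaround = 66 + 15 + 17 + 2 + 23 + 44 + 49 + 32 = 248

248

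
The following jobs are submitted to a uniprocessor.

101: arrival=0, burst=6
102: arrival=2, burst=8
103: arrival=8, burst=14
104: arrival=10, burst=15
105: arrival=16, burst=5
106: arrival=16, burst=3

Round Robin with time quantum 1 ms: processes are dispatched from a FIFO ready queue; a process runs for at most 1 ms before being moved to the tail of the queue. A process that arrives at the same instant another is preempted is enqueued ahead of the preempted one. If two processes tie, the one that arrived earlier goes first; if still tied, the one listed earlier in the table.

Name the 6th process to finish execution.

104

Gantt: | 101 0-2 | 102 2-3 | 101 3-4 | 102 4-5 | 101 5-6 | 102 6-7 | 101 7-8 | 102 8-9 | 103 9-10 | 101 10-11 | 102 11-12 | 104 12-13 | 103 13-14 | 102 14-15 | 104 15-16 | 103 16-17 | 102 17-18 | 105 18-19 | 106 19-20 | 104 20-21 | 103 21-22 | 102 22-23 | 105 23-24 | 106 24-25 | 104 25-26 | 103 26-27 | 105 27-28 | 106 28-29 | 104 29-30 | 103 30-31 | 105 31-32 | 104 32-33 | 103 33-34 | 105 34-35 | 104 35-36 | 103 36-37 | 104 37-38 | 103 38-39 | 104 39-40 | 103 40-41 | 104 41-42 | 103 42-43 | 104 43-44 | 103 44-45 | 104 45-46 | 103 46-47 | 104 47-48 | 103 48-49 | 104 49-51 |
Completion: 101=11  102=23  103=49  104=51  105=35  106=29
Finish order: 101 → 102 → 106 → 105 → 103 → 104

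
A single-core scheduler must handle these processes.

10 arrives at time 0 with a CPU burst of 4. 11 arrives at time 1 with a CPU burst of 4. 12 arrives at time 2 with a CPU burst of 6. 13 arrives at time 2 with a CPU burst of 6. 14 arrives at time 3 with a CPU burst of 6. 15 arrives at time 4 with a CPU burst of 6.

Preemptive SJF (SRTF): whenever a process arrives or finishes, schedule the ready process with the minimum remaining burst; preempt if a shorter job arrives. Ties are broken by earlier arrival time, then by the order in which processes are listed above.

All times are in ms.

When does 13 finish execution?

20

Timeline: | 10 0-4 | 11 4-8 | 12 8-14 | 13 14-20 | 14 20-26 | 15 26-32 |
Completion: 10=4  11=8  12=14  13=20  14=26  15=32
Turnaround (C−A): 10=4  11=7  12=12  13=18  14=23  15=28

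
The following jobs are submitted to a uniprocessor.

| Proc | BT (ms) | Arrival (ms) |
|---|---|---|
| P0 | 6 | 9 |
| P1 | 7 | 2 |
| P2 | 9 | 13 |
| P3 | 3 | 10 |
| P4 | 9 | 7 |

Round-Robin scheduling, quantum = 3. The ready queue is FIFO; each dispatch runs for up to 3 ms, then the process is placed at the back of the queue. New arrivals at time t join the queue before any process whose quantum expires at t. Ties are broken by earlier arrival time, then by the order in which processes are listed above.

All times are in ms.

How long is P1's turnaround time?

10

Timeline: | idle 0-2 | P1 2-8 | P4 8-11 | P1 11-12 | P0 12-15 | P3 15-18 | P4 18-21 | P2 21-24 | P0 24-27 | P4 27-30 | P2 30-36 |
Completion: P0=27  P1=12  P2=36  P3=18  P4=30
Turnaround(P1) = completion − arrival = 12 − 2 = 10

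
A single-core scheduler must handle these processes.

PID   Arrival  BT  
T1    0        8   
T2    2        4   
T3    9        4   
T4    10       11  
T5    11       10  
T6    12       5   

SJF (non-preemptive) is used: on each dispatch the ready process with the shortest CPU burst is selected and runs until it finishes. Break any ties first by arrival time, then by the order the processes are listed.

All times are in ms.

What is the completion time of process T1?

Schedule: | T1 0-8 | T2 8-12 | T3 12-16 | T6 16-21 | T5 21-31 | T4 31-42 |
Completion: T1=8  T2=12  T3=16  T4=42  T5=31  T6=21
Turnaround (C−A): T1=8  T2=10  T3=7  T4=32  T5=20  T6=9

8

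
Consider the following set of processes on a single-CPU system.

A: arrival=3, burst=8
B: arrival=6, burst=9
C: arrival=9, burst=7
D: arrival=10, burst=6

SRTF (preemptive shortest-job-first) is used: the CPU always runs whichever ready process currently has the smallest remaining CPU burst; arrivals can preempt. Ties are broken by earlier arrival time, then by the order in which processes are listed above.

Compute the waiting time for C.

8

Gantt: | idle 0-3 | A 3-11 | D 11-17 | C 17-24 | B 24-33 |
Completion: A=11  B=33  C=24  D=17
Turnaround (C−A): A=8  B=27  C=15  D=7
Waiting(C) = turnaround − burst = 15 − 7 = 8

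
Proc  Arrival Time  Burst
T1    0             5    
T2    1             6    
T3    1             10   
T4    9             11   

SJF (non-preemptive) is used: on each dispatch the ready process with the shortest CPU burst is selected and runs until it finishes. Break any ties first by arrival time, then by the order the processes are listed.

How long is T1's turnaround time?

Timeline: | T1 0-5 | T2 5-11 | T3 11-21 | T4 21-32 |
Completion: T1=5  T2=11  T3=21  T4=32
Turnaround (C−A): T1=5  T2=10  T3=20  T4=23
Turnaround(T1) = completion − arrival = 5 − 0 = 5

5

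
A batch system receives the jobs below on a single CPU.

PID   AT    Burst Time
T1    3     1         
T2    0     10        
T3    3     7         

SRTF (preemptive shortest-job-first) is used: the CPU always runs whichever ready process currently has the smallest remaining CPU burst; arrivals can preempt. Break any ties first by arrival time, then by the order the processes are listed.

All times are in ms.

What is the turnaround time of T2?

11

Gantt: | T2 0-3 | T1 3-4 | T2 4-11 | T3 11-18 |
Completion: T1=4  T2=11  T3=18
Turnaround (C−A): T1=1  T2=11  T3=15
Turnaround(T2) = completion − arrival = 11 − 0 = 11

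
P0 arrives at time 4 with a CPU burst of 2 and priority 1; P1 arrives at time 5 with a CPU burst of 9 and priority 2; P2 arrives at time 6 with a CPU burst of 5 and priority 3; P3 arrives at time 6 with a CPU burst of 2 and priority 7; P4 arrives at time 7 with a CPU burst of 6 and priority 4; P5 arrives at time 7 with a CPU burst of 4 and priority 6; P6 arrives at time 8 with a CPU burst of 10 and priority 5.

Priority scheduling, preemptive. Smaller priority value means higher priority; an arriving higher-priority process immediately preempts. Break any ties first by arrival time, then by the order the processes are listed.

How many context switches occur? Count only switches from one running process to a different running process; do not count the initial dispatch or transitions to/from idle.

Timeline: | idle 0-4 | P0 4-6 | P1 6-15 | P2 15-20 | P4 20-26 | P6 26-36 | P5 36-40 | P3 40-42 |
Completion: P0=6  P1=15  P2=20  P3=42  P4=26  P5=40  P6=36

6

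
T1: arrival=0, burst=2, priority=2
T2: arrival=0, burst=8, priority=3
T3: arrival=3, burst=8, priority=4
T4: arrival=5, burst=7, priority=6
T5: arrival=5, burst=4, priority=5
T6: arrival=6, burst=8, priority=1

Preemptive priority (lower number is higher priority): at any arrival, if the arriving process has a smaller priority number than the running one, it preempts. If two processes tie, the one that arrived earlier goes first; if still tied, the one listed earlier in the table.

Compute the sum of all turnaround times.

Schedule: | T1 0-2 | T2 2-6 | T6 6-14 | T2 14-18 | T3 18-26 | T5 26-30 | T4 30-37 |
Completion: T1=2  T2=18  T3=26  T4=37  T5=30  T6=14
Turnaround = completion − arrival: T1=2, T2=18, T3=23, T4=32, T5=25, T6=8
Total turnaround = 2 + 18 + 23 + 32 + 25 + 8 = 108

108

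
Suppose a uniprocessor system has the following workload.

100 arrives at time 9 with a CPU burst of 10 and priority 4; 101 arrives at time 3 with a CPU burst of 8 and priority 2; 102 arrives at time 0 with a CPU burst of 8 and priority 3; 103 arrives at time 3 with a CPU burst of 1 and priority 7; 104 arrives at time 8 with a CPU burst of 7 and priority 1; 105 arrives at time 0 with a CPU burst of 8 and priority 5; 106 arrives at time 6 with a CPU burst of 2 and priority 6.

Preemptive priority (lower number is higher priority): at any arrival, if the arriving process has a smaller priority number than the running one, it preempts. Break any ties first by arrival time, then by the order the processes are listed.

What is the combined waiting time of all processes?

Gantt: | 102 0-3 | 101 3-8 | 104 8-15 | 101 15-18 | 102 18-23 | 100 23-33 | 105 33-41 | 106 41-43 | 103 43-44 |
Completion: 100=33  101=18  102=23  103=44  104=15  105=41  106=43
Turnaround (C−A): 100=24  101=15  102=23  103=41  104=7  105=41  106=37
Waiting = turnaround − burst: 100=14, 101=7, 102=15, 103=40, 104=0, 105=33, 106=35
Total waiting = 14 + 7 + 15 + 40 + 0 + 33 + 35 = 144

144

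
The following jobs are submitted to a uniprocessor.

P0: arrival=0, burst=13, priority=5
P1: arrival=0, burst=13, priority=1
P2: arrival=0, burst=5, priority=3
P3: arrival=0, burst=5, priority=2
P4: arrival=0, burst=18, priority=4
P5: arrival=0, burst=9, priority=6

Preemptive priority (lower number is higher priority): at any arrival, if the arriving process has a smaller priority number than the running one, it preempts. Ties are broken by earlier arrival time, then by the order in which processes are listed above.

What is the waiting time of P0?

Gantt: | P1 0-13 | P3 13-18 | P2 18-23 | P4 23-41 | P0 41-54 | P5 54-63 |
Completion: P0=54  P1=13  P2=23  P3=18  P4=41  P5=63
Turnaround (C−A): P0=54  P1=13  P2=23  P3=18  P4=41  P5=63
Waiting(P0) = turnaround − burst = 54 − 13 = 41

41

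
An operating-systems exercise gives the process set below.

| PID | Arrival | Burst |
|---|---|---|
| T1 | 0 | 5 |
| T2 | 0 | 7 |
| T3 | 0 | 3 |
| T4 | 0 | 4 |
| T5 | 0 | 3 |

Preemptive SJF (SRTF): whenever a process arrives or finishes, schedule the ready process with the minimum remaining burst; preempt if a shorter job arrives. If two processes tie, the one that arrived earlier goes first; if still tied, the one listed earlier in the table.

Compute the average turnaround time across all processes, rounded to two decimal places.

Gantt: | T3 0-3 | T5 3-6 | T4 6-10 | T1 10-15 | T2 15-22 |
Completion: T1=15  T2=22  T3=3  T4=10  T5=6
Turnaround times: T1=15, T2=22, T3=3, T4=10, T5=6
Average turnaround = (15+22+3+10+6) / 5 = 56/5 = 11.20

11.20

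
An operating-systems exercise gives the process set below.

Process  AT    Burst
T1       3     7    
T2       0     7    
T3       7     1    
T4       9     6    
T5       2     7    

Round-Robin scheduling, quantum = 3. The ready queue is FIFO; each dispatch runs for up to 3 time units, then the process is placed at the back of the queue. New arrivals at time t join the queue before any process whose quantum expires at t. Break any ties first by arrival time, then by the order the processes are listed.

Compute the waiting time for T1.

Schedule: | T2 0-3 | T5 3-6 | T1 6-9 | T2 9-12 | T5 12-15 | T3 15-16 | T4 16-19 | T1 19-22 | T2 22-23 | T5 23-24 | T4 24-27 | T1 27-28 |
Completion: T1=28  T2=23  T3=16  T4=27  T5=24
Turnaround (C−A): T1=25  T2=23  T3=9  T4=18  T5=22
Waiting(T1) = turnaround − burst = 25 − 7 = 18

18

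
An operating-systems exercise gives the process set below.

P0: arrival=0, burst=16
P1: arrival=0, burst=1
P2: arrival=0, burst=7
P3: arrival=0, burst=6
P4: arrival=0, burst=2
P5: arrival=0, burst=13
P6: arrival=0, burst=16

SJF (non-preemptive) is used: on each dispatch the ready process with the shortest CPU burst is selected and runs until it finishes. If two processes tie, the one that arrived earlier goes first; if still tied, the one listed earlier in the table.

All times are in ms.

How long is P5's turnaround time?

Schedule: | P1 0-1 | P4 1-3 | P3 3-9 | P2 9-16 | P5 16-29 | P0 29-45 | P6 45-61 |
Completion: P0=45  P1=1  P2=16  P3=9  P4=3  P5=29  P6=61
Turnaround(P5) = completion − arrival = 29 − 0 = 29

29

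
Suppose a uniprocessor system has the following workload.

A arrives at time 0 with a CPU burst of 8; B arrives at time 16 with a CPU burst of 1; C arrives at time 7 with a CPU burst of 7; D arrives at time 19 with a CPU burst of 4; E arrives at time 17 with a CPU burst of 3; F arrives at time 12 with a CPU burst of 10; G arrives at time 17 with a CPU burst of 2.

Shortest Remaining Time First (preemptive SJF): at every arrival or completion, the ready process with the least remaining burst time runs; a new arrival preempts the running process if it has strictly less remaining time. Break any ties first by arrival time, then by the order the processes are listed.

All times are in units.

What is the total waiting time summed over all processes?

19

Schedule: | A 0-8 | C 8-15 | F 15-16 | B 16-17 | G 17-19 | E 19-22 | D 22-26 | F 26-35 |
Completion: A=8  B=17  C=15  D=26  E=22  F=35  G=19
Turnaround (C−A): A=8  B=1  C=8  D=7  E=5  F=23  G=2
Waiting = turnaround − burst: A=0, B=0, C=1, D=3, E=2, F=13, G=0
Total waiting = 0 + 0 + 1 + 3 + 2 + 13 + 0 = 19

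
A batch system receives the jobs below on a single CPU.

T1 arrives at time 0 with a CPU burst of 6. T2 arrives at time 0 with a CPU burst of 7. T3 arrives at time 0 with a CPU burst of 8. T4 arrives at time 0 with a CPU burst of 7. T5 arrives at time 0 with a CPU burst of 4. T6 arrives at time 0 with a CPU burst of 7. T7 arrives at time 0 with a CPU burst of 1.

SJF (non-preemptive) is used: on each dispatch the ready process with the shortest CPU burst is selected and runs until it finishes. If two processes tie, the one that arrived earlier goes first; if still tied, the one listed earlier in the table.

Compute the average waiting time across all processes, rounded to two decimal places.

Timeline: | T7 0-1 | T5 1-5 | T1 5-11 | T2 11-18 | T4 18-25 | T6 25-32 | T3 32-40 |
Completion: T1=11  T2=18  T3=40  T4=25  T5=5  T6=32  T7=1
Waiting times: T1=5, T2=11, T3=32, T4=18, T5=1, T6=25, T7=0
Average waiting = (5+11+32+18+1+25+0) / 7 = 92/7 = 13.14

13.14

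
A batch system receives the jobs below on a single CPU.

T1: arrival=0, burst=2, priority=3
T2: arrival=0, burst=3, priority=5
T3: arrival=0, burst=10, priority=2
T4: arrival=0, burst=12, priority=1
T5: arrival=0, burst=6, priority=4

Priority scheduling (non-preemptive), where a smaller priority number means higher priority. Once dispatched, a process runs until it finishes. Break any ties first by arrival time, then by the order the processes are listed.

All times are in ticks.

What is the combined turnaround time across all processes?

121

Timeline: | T4 0-12 | T3 12-22 | T1 22-24 | T5 24-30 | T2 30-33 |
Completion: T1=24  T2=33  T3=22  T4=12  T5=30
Turnaround (C−A): T1=24  T2=33  T3=22  T4=12  T5=30
Turnaround = completion − arrival: T1=24, T2=33, T3=22, T4=12, T5=30
Total turnaround = 24 + 33 + 22 + 12 + 30 = 121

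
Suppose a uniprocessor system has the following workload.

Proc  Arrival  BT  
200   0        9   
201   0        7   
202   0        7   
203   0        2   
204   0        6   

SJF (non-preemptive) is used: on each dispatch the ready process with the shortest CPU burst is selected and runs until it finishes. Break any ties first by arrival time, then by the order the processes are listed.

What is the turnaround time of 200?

31

Gantt: | 203 0-2 | 204 2-8 | 201 8-15 | 202 15-22 | 200 22-31 |
Completion: 200=31  201=15  202=22  203=2  204=8
Turnaround (C−A): 200=31  201=15  202=22  203=2  204=8
Turnaround(200) = completion − arrival = 31 − 0 = 31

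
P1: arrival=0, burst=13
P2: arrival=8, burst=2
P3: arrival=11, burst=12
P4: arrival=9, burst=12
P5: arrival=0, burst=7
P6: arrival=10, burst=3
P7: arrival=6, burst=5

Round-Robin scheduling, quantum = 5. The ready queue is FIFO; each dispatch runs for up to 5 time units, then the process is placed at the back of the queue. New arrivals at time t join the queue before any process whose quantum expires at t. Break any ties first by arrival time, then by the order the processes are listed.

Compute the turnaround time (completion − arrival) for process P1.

40

Schedule: | P1 0-5 | P5 5-10 | P1 10-15 | P7 15-20 | P2 20-22 | P4 22-27 | P6 27-30 | P5 30-32 | P3 32-37 | P1 37-40 | P4 40-45 | P3 45-50 | P4 50-52 | P3 52-54 |
Completion: P1=40  P2=22  P3=54  P4=52  P5=32  P6=30  P7=20
Turnaround(P1) = completion − arrival = 40 − 0 = 40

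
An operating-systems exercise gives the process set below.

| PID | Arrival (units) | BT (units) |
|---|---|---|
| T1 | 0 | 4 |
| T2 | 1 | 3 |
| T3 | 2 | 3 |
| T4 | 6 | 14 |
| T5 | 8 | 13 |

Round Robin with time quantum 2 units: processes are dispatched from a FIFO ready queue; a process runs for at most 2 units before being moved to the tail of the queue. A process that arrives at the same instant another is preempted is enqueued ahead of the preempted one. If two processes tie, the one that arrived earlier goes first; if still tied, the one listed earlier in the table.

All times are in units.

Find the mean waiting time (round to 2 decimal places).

9.60

Schedule: | T1 0-2 | T2 2-4 | T3 4-6 | T1 6-8 | T2 8-9 | T4 9-11 | T3 11-12 | T5 12-14 | T4 14-16 | T5 16-18 | T4 18-20 | T5 20-22 | T4 22-24 | T5 24-26 | T4 26-28 | T5 28-30 | T4 30-32 | T5 32-34 | T4 34-36 | T5 36-37 |
Completion: T1=8  T2=9  T3=12  T4=36  T5=37
Waiting times: T1=4, T2=5, T3=7, T4=16, T5=16
Average waiting = (4+5+7+16+16) / 5 = 48/5 = 9.60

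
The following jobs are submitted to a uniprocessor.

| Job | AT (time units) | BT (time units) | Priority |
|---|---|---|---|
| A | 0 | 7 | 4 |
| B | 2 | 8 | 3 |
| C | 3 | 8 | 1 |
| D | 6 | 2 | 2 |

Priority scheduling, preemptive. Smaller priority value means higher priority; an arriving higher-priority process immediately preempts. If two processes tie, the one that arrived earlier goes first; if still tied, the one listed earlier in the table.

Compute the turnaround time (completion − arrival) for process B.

18

Timeline: | A 0-2 | B 2-3 | C 3-11 | D 11-13 | B 13-20 | A 20-25 |
Completion: A=25  B=20  C=11  D=13
Turnaround (C−A): A=25  B=18  C=8  D=7
Turnaround(B) = completion − arrival = 20 − 2 = 18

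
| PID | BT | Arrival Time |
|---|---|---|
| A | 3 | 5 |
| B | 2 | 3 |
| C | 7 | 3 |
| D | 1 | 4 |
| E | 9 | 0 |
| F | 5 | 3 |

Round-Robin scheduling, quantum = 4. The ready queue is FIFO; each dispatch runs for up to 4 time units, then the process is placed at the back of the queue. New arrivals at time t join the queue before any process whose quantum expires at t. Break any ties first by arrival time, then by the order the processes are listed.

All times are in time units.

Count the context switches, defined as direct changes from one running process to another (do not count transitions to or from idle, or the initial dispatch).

Timeline: | E 0-4 | B 4-6 | C 6-10 | F 10-14 | D 14-15 | E 15-19 | A 19-22 | C 22-25 | F 25-26 | E 26-27 |
Completion: A=22  B=6  C=25  D=15  E=27  F=26
Turnaround (C−A): A=17  B=3  C=22  D=11  E=27  F=23

9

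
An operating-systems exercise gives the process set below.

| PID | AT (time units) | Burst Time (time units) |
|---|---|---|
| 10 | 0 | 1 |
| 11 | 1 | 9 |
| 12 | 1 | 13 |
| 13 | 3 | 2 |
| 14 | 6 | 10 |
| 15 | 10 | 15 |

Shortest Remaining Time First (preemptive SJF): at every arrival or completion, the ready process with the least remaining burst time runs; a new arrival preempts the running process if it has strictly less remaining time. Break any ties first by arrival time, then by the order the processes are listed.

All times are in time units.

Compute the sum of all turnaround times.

104

Timeline: | 10 0-1 | 11 1-3 | 13 3-5 | 11 5-12 | 14 12-22 | 12 22-35 | 15 35-50 |
Completion: 10=1  11=12  12=35  13=5  14=22  15=50
Turnaround (C−A): 10=1  11=11  12=34  13=2  14=16  15=40
Turnaround = completion − arrival: 10=1, 11=11, 12=34, 13=2, 14=16, 15=40
Total turnaround = 1 + 11 + 34 + 2 + 16 + 40 = 104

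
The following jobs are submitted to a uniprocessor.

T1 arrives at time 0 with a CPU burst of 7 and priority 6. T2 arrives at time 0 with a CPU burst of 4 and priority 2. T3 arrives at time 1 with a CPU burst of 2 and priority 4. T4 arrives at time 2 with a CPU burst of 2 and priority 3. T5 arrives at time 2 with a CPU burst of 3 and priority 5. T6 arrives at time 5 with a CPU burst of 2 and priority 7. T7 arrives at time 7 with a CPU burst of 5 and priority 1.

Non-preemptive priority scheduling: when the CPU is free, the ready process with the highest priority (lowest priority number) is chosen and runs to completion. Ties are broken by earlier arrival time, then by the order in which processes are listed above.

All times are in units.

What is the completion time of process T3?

Gantt: | T2 0-4 | T4 4-6 | T3 6-8 | T7 8-13 | T5 13-16 | T1 16-23 | T6 23-25 |
Completion: T1=23  T2=4  T3=8  T4=6  T5=16  T6=25  T7=13
Turnaround (C−A): T1=23  T2=4  T3=7  T4=4  T5=14  T6=20  T7=6

8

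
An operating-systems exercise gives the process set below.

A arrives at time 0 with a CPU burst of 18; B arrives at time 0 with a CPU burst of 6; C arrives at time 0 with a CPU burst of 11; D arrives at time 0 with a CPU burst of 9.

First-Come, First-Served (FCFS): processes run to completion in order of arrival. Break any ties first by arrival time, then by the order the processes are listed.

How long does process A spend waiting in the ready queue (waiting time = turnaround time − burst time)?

0

Gantt: | A 0-18 | B 18-24 | C 24-35 | D 35-44 |
Completion: A=18  B=24  C=35  D=44
Turnaround (C−A): A=18  B=24  C=35  D=44
Waiting(A) = turnaround − burst = 18 − 18 = 0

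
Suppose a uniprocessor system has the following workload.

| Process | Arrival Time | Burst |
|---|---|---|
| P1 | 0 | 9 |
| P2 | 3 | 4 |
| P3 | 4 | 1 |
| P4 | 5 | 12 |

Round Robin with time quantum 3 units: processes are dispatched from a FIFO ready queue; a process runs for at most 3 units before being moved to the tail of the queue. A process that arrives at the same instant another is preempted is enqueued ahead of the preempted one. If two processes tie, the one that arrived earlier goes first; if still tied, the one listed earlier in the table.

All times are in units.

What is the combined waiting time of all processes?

29

Timeline: | P1 0-3 | P2 3-6 | P1 6-9 | P3 9-10 | P4 10-13 | P2 13-14 | P1 14-17 | P4 17-26 |
Completion: P1=17  P2=14  P3=10  P4=26
Turnaround (C−A): P1=17  P2=11  P3=6  P4=21
Waiting = turnaround − burst: P1=8, P2=7, P3=5, P4=9
Total waiting = 8 + 7 + 5 + 9 = 29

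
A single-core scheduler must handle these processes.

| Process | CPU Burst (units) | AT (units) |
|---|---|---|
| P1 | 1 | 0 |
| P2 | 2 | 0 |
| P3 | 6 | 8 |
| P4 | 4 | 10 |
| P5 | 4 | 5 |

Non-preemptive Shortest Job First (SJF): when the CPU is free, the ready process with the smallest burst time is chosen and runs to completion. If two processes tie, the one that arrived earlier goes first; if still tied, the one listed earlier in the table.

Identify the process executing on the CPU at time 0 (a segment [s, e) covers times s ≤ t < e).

Schedule: | P1 0-1 | P2 1-3 | idle 3-5 | P5 5-9 | P3 9-15 | P4 15-19 |
Completion: P1=1  P2=3  P3=15  P4=19  P5=9

P1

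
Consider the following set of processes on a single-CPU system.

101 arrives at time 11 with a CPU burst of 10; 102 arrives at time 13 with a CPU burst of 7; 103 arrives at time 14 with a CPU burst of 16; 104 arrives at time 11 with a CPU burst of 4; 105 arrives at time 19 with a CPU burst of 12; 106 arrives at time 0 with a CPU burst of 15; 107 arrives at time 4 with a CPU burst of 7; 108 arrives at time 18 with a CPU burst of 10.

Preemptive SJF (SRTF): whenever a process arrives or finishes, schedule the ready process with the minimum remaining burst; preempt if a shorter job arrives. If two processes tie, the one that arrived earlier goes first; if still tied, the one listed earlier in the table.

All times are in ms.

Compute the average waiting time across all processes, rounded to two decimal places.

18.75

Schedule: | 106 0-4 | 107 4-11 | 104 11-15 | 102 15-22 | 101 22-32 | 108 32-42 | 106 42-53 | 105 53-65 | 103 65-81 |
Completion: 101=32  102=22  103=81  104=15  105=65  106=53  107=11  108=42
Waiting times: 101=11, 102=2, 103=51, 104=0, 105=34, 106=38, 107=0, 108=14
Average waiting = (11+2+51+0+34+38+0+14) / 8 = 150/8 = 18.75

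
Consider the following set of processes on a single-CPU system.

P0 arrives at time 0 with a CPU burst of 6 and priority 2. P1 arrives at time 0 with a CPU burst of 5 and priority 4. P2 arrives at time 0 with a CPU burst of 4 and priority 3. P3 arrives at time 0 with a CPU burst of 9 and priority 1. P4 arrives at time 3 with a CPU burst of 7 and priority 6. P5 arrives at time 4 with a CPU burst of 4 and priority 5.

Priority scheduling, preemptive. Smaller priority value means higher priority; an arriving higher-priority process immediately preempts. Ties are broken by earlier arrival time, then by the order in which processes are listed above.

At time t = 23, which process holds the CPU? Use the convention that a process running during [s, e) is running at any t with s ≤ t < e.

Timeline: | P3 0-9 | P0 9-15 | P2 15-19 | P1 19-24 | P5 24-28 | P4 28-35 |
Completion: P0=15  P1=24  P2=19  P3=9  P4=35  P5=28
Turnaround (C−A): P0=15  P1=24  P2=19  P3=9  P4=32  P5=24

P1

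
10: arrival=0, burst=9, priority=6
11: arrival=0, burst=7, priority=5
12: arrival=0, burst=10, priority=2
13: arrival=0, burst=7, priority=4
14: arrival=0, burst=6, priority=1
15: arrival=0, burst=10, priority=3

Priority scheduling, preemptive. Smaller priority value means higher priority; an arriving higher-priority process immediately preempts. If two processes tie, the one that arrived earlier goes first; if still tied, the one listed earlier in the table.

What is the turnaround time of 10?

49

Schedule: | 14 0-6 | 12 6-16 | 15 16-26 | 13 26-33 | 11 33-40 | 10 40-49 |
Completion: 10=49  11=40  12=16  13=33  14=6  15=26
Turnaround(10) = completion − arrival = 49 − 0 = 49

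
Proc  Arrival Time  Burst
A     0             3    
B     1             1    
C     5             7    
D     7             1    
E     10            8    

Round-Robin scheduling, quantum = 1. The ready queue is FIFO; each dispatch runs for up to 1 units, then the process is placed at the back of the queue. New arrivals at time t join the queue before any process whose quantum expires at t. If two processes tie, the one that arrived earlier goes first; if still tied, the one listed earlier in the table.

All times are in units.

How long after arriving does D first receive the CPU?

Gantt: | A 0-1 | B 1-2 | A 2-4 | idle 4-5 | C 5-7 | D 7-8 | C 8-10 | E 10-11 | C 11-12 | E 12-13 | C 13-14 | E 14-15 | C 15-16 | E 16-21 |
Completion: A=4  B=2  C=16  D=8  E=21
Turnaround (C−A): A=4  B=1  C=11  D=1  E=11
Response(D) = first start − arrival = 7 − 7 = 0

0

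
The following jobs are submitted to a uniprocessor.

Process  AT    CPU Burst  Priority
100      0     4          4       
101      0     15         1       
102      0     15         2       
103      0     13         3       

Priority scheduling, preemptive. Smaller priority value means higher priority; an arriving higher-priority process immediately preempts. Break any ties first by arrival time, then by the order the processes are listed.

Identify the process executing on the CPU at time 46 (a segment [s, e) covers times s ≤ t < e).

100

Gantt: | 101 0-15 | 102 15-30 | 103 30-43 | 100 43-47 |
Completion: 100=47  101=15  102=30  103=43
Turnaround (C−A): 100=47  101=15  102=30  103=43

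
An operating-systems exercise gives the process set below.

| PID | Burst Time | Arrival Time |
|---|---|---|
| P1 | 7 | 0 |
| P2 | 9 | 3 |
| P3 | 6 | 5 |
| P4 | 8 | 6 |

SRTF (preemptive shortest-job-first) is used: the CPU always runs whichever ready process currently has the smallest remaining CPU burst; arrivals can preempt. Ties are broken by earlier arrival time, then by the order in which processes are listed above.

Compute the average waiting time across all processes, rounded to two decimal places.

Timeline: | P1 0-7 | P3 7-13 | P4 13-21 | P2 21-30 |
Completion: P1=7  P2=30  P3=13  P4=21
Turnaround (C−A): P1=7  P2=27  P3=8  P4=15
Waiting times: P1=0, P2=18, P3=2, P4=7
Average waiting = (0+18+2+7) / 4 = 27/4 = 6.75

6.75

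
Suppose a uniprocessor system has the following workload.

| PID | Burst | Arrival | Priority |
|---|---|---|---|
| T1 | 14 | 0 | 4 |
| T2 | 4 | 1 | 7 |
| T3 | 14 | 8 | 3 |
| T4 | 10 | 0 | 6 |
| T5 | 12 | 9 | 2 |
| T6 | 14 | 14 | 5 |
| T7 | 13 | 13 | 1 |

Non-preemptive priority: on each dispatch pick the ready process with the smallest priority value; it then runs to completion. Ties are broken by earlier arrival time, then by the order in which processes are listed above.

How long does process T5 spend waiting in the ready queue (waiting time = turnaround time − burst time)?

Schedule: | T1 0-14 | T7 14-27 | T5 27-39 | T3 39-53 | T6 53-67 | T4 67-77 | T2 77-81 |
Completion: T1=14  T2=81  T3=53  T4=77  T5=39  T6=67  T7=27
Turnaround (C−A): T1=14  T2=80  T3=45  T4=77  T5=30  T6=53  T7=14
Waiting(T5) = turnaround − burst = 30 − 12 = 18

18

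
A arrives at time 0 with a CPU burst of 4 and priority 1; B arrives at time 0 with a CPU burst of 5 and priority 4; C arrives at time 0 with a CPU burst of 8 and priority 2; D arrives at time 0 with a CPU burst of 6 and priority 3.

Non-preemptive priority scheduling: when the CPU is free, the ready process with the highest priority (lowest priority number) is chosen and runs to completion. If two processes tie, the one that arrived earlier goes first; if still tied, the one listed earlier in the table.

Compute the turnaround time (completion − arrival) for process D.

18

Schedule: | A 0-4 | C 4-12 | D 12-18 | B 18-23 |
Completion: A=4  B=23  C=12  D=18
Turnaround(D) = completion − arrival = 18 − 0 = 18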